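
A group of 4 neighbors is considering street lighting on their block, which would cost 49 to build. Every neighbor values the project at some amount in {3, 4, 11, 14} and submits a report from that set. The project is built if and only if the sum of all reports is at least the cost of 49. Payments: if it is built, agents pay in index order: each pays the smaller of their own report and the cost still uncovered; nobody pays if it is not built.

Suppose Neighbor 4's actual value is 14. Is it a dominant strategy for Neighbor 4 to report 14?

Yes

Check each profile of the others' reports and compare truth against every alternative report.
Others report (11, 11, 14): truth gives 1, best alternative gives 0.
Others report (11, 14, 11): truth gives 1, best alternative gives 0.
Others report (14, 11, 11): truth gives 1, best alternative gives 0.
Others report (14, 14, 14): truth gives 7, best alternative gives 7.
Others report (11, 14, 14): truth gives 4, best alternative gives 4.
Others report (14, 11, 14): truth gives 4, best alternative gives 4.
(Remaining 58 profiles checked similarly; truth is weakly best in each.)
In every case the truthful report is at least as good as any alternative, so it is a dominant strategy.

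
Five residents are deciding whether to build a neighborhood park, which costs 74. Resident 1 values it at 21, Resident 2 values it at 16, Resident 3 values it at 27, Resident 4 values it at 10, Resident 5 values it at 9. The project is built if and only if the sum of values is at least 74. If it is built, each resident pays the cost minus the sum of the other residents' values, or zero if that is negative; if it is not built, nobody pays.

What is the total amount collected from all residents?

Total value 83 ≥ cost 74, so it is built.
Resident 1: others sum to 62; max(0, 74 - 62) = 12.
Resident 2: others sum to 67; max(0, 74 - 67) = 7.
Resident 3: others sum to 56; max(0, 74 - 56) = 18.
Resident 4: others sum to 73; max(0, 74 - 73) = 1.
Resident 5: others sum to 74; max(0, 74 - 74) = 0.
Total collected = 12 + 7 + 18 + 1 + 0 = 38.

38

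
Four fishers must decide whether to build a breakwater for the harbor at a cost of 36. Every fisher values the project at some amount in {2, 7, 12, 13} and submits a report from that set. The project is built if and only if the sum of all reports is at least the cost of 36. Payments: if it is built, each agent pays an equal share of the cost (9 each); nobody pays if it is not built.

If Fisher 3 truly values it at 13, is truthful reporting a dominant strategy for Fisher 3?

Check each profile of the others' reports and compare truth against every alternative report.
Others report (2, 12, 12): truth gives 4, best alternative gives 4.
Others report (2, 12, 13): truth gives 4, best alternative gives 4.
Others report (2, 13, 12): truth gives 4, best alternative gives 4.
Others report (2, 13, 13): truth gives 4, best alternative gives 4.
Others report (7, 7, 12): truth gives 4, best alternative gives 4.
Others report (7, 7, 13): truth gives 4, best alternative gives 4.
(Remaining 58 profiles checked similarly; truth is weakly best in each.)
In every case the truthful report is at least as good as any alternative, so it is a dominant strategy.

Yes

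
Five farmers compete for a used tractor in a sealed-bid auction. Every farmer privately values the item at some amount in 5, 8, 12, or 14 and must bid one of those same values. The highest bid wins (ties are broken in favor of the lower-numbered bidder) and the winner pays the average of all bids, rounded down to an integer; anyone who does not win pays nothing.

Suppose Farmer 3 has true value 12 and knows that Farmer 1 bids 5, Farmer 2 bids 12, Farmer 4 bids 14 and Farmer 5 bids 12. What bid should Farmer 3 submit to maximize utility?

Bid 5: loses, pays 0, utility 0.
Bid 8: loses, pays 0, utility 0.
Bid 12: loses, pays 0, utility 0.
Bid 14: wins, pays 11, utility 12 - 11 = 1.
The best choice is 14 with utility 1.

14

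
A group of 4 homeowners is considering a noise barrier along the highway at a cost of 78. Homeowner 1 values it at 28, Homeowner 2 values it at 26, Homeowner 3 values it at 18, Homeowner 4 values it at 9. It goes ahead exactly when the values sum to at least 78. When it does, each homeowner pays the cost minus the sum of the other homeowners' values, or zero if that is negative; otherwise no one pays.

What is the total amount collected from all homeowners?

69

Total value 81 ≥ cost 78, so it is built.
Homeowner 1: others sum to 53; max(0, 78 - 53) = 25.
Homeowner 2: others sum to 55; max(0, 78 - 55) = 23.
Homeowner 3: others sum to 63; max(0, 78 - 63) = 15.
Homeowner 4: others sum to 72; max(0, 78 - 72) = 6.
Total collected = 25 + 23 + 15 + 6 = 69.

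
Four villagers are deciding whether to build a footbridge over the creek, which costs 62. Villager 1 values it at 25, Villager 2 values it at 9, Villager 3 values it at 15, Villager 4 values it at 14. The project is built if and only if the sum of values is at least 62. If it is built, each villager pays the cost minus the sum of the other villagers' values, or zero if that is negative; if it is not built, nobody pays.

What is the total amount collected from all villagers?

Total value 63 ≥ cost 62, so it is built.
Villager 1: others sum to 38; max(0, 62 - 38) = 24.
Villager 2: others sum to 54; max(0, 62 - 54) = 8.
Villager 3: others sum to 48; max(0, 62 - 48) = 14.
Villager 4: others sum to 49; max(0, 62 - 49) = 13.
Total collected = 24 + 8 + 14 + 13 = 59.

59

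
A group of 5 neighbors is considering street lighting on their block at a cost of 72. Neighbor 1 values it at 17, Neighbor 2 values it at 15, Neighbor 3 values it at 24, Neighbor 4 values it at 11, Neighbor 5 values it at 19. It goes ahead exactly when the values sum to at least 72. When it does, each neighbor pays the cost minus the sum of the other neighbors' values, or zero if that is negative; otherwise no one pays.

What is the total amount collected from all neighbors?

19

Total value 86 ≥ cost 72, so it is built.
Neighbor 1: others sum to 69; max(0, 72 - 69) = 3.
Neighbor 2: others sum to 71; max(0, 72 - 71) = 1.
Neighbor 3: others sum to 62; max(0, 72 - 62) = 10.
Neighbor 4: others sum to 75; max(0, 72 - 75) = 0.
Neighbor 5: others sum to 67; max(0, 72 - 67) = 5.
Total collected = 3 + 1 + 10 + 0 + 5 = 19.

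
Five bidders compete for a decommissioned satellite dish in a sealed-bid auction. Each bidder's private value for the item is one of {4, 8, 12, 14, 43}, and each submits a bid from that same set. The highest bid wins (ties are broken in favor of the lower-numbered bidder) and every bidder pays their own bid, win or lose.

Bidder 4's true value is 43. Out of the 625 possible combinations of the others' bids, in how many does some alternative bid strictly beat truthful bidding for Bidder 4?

Others bid (4, 4, 4, 4): truth gives 0; bid 8 gives 35 > 0. Violating.
Others bid (4, 4, 4, 8): truth gives 0; bid 8 gives 35 > 0. Violating.
Others bid (4, 4, 4, 12): truth gives 0; bid 12 gives 31 > 0. Violating.
Others bid (4, 4, 4, 14): truth gives 0; bid 14 gives 29 > 0. Violating.
Others bid (4, 4, 4, 43): truth gives 0; no alternative beats it.
Others bid (4, 4, 8, 43): truth gives 0; no alternative beats it.
(Checking all 625 profiles: 413 have a profitable deviation, 212 do not.)

413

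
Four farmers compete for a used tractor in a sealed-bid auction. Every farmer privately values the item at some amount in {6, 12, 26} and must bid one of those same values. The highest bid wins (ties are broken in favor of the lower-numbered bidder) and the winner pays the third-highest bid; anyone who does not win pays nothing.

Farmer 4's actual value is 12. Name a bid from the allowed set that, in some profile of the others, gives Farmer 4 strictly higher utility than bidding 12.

Suppose Farmer 1 bids 6, Farmer 2 bids 6 and Farmer 3 bids 12.
Bid 12: loses, pays 0, utility 0.
Bid 26: wins, pays 6, utility 12 - 6 = 6.
So bidding 26 beats truth here (6 > 0).

26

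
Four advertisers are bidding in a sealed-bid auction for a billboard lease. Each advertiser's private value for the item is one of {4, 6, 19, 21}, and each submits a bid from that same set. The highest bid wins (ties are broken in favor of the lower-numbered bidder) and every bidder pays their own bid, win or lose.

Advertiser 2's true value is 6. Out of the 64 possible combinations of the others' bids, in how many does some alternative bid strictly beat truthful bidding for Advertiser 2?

Others bid (4, 4, 19): truth gives -6; bid 4 gives -4 > -6. Violating.
Others bid (4, 4, 21): truth gives -6; bid 4 gives -4 > -6. Violating.
Others bid (4, 6, 19): truth gives -6; bid 4 gives -4 > -6. Violating.
Others bid (4, 6, 21): truth gives -6; bid 4 gives -4 > -6. Violating.
Others bid (4, 4, 4): truth gives 0; no alternative beats it.
Others bid (4, 4, 6): truth gives 0; no alternative beats it.
(Checking all 64 profiles: 60 have a profitable deviation, 4 do not.)

60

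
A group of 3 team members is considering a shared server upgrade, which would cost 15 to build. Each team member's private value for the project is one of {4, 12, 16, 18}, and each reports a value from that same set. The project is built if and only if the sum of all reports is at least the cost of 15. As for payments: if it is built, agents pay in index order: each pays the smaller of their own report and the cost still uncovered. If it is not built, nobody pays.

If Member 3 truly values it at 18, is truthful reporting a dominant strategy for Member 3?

Yes

Check each profile of the others' reports and compare truth against every alternative report.
Others report (4, 12): truth gives 18, best alternative gives 18.
Others report (4, 16): truth gives 18, best alternative gives 18.
Others report (4, 18): truth gives 18, best alternative gives 18.
Others report (12, 4): truth gives 18, best alternative gives 18.
Others report (12, 12): truth gives 18, best alternative gives 18.
Others report (12, 16): truth gives 18, best alternative gives 18.
(Remaining 10 profiles checked similarly; truth is weakly best in each.)
In every case the truthful report is at least as good as any alternative, so it is a dominant strategy.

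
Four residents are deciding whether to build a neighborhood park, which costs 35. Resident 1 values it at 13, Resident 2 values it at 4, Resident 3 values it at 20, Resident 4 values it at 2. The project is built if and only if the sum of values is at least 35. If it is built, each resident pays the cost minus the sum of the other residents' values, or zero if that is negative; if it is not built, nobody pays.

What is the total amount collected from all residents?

Total value 39 ≥ cost 35, so it is built.
Resident 1: others sum to 26; max(0, 35 - 26) = 9.
Resident 2: others sum to 35; max(0, 35 - 35) = 0.
Resident 3: others sum to 19; max(0, 35 - 19) = 16.
Resident 4: others sum to 37; max(0, 35 - 37) = 0.
Total collected = 9 + 0 + 16 + 0 = 25.

25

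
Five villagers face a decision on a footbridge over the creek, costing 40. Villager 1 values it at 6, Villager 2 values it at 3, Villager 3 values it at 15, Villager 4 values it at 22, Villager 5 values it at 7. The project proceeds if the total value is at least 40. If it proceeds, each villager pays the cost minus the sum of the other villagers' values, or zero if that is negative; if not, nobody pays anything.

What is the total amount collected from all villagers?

11

Total value 53 ≥ cost 40, so it is built.
Villager 1: others sum to 47; max(0, 40 - 47) = 0.
Villager 2: others sum to 50; max(0, 40 - 50) = 0.
Villager 3: others sum to 38; max(0, 40 - 38) = 2.
Villager 4: others sum to 31; max(0, 40 - 31) = 9.
Villager 5: others sum to 46; max(0, 40 - 46) = 0.
Total collected = 0 + 0 + 2 + 9 + 0 = 11.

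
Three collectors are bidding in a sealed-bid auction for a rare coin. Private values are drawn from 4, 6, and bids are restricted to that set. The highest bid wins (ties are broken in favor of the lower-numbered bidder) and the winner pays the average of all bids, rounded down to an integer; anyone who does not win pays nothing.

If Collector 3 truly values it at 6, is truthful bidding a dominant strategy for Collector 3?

Yes

Check each profile of the others' bids and compare truth against every alternative bid.
Others bid (4, 4): truth gives 2, best alternative gives 0.
Others bid (4, 6): truth gives 0, best alternative gives 0.
Others bid (6, 4): truth gives 0, best alternative gives 0.
Others bid (6, 6): truth gives 0, best alternative gives 0.
In every case the truthful bid is at least as good as any alternative, so it is a dominant strategy.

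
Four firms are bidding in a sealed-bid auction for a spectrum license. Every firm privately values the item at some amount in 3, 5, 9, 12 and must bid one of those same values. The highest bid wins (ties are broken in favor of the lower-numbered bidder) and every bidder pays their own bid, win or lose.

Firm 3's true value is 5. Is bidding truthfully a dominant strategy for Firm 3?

Consider the case where Firm 1 bids 3, Firm 2 bids 3 and Firm 4 bids 9.
Truthful bid 5: loses but pays 5, utility -5.
Bid 3 instead: loses but pays 3, utility -3.
Since -3 > -5, bidding 3 is strictly better here, so truthful bidding is not dominant.

No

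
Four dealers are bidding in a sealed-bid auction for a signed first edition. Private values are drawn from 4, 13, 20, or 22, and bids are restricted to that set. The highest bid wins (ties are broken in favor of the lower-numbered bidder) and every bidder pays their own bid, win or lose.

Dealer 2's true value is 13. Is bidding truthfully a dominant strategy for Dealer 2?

No

Consider the case where Dealer 1 bids 4, Dealer 3 bids 4 and Dealer 4 bids 20.
Truthful bid 13: loses but pays 13, utility -13.
Bid 4 instead: loses but pays 4, utility -4.
Since -4 > -13, bidding 4 is strictly better here, so truthful bidding is not dominant.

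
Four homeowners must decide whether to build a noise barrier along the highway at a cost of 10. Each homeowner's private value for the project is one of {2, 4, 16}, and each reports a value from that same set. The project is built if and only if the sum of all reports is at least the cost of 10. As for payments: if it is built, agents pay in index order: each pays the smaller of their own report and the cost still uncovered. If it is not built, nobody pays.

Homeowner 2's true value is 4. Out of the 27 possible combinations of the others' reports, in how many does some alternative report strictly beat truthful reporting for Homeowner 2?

17

Others report (2, 2, 4): truth gives 0; report 2 gives 2 > 0. Violating.
Others report (2, 2, 16): truth gives 0; report 2 gives 2 > 0. Violating.
Others report (2, 4, 2): truth gives 0; report 2 gives 2 > 0. Violating.
Others report (2, 4, 4): truth gives 0; report 2 gives 2 > 0. Violating.
Others report (2, 2, 2): truth gives 0; no alternative beats it.
Others report (16, 2, 2): truth gives 4; no alternative beats it.
(Checking all 27 profiles: 17 have a profitable deviation, 10 do not.)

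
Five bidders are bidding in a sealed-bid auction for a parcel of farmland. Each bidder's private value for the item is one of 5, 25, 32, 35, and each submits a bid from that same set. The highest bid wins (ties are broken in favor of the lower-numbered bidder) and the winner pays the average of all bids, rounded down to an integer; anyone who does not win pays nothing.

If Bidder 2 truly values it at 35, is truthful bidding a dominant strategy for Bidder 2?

No

Consider the case where Bidder 1 bids 5, Bidder 3 bids 5, Bidder 4 bids 5 and Bidder 5 bids 5.
Truthful bid 35: wins, pays 11, utility 35 - 11 = 24.
Bid 25 instead: wins, pays 9, utility 35 - 9 = 26.
Since 26 > 24, bidding 25 is strictly better here, so truthful bidding is not dominant.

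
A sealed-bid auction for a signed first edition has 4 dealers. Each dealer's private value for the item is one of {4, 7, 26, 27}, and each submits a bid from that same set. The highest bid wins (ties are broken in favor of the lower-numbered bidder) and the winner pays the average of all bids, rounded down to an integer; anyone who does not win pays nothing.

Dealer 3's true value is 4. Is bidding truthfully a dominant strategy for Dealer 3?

Check each profile of the others' bids and compare truth against every alternative bid.
Others bid (4, 4, 7): truth gives 0, best alternative gives -1.
Others bid (4, 4, 4): truth gives 0, best alternative gives 0.
Others bid (4, 4, 26): truth gives 0, best alternative gives 0.
Others bid (4, 4, 27): truth gives 0, best alternative gives 0.
Others bid (4, 7, 4): truth gives 0, best alternative gives 0.
Others bid (4, 7, 7): truth gives 0, best alternative gives 0.
(Remaining 58 profiles checked similarly; truth is weakly best in each.)
In every case the truthful bid is at least as good as any alternative, so it is a dominant strategy.

Yes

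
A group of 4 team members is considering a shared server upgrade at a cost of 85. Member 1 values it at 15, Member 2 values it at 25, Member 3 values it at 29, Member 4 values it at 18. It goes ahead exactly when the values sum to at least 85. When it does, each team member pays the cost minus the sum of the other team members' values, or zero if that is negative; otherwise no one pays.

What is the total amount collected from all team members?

Total value 87 ≥ cost 85, so it is built.
Member 1: others sum to 72; max(0, 85 - 72) = 13.
Member 2: others sum to 62; max(0, 85 - 62) = 23.
Member 3: others sum to 58; max(0, 85 - 58) = 27.
Member 4: others sum to 69; max(0, 85 - 69) = 16.
Total collected = 13 + 23 + 27 + 16 = 79.

79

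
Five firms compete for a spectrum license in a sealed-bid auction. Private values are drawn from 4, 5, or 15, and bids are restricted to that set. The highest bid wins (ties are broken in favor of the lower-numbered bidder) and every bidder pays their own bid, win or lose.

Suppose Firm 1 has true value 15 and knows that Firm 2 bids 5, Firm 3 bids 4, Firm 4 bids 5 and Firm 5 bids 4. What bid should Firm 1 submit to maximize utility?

Bid 4: loses but pays 4, utility -4.
Bid 5: wins, pays 5, utility 15 - 5 = 10.
Bid 15: wins, pays 15, utility 15 - 15 = 0.
The best choice is 5 with utility 10.

5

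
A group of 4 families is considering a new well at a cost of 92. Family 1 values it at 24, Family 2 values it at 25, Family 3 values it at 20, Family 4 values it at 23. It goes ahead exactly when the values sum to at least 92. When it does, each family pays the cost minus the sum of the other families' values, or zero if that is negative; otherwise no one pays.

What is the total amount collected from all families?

Total value 92 ≥ cost 92, so it is built.
Family 1: others sum to 68; max(0, 92 - 68) = 24.
Family 2: others sum to 67; max(0, 92 - 67) = 25.
Family 3: others sum to 72; max(0, 92 - 72) = 20.
Family 4: others sum to 69; max(0, 92 - 69) = 23.
Total collected = 24 + 25 + 20 + 23 = 92.

92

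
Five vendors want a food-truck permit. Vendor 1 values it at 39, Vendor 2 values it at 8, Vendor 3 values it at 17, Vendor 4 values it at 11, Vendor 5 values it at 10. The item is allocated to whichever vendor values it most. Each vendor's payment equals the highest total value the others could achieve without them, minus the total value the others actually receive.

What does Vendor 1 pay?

17

Vendor 1 has the highest value and receives the item.
Without Vendor 1, the item would go to the next-highest value, 17, so the others could achieve 17.
With Vendor 1 present and winning, the others receive nothing, so their total is 0.
Payment = 17 - 0 = 17.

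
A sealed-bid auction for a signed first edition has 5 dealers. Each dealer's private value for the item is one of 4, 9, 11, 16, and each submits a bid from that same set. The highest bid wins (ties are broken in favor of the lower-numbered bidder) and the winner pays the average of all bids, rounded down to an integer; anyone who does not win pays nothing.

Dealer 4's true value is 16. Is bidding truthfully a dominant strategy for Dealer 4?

Consider the case where Dealer 1 bids 4, Dealer 2 bids 4, Dealer 3 bids 4 and Dealer 5 bids 4.
Truthful bid 16: wins, pays 6, utility 16 - 6 = 10.
Bid 9 instead: wins, pays 5, utility 16 - 5 = 11.
Since 11 > 10, bidding 9 is strictly better here, so truthful bidding is not dominant.

No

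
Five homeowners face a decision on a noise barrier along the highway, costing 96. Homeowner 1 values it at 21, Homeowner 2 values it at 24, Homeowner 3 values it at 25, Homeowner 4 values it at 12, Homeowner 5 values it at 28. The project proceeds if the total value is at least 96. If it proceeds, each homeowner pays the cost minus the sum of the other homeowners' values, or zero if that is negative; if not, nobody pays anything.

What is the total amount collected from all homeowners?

42

Total value 110 ≥ cost 96, so it is built.
Homeowner 1: others sum to 89; max(0, 96 - 89) = 7.
Homeowner 2: others sum to 86; max(0, 96 - 86) = 10.
Homeowner 3: others sum to 85; max(0, 96 - 85) = 11.
Homeowner 4: others sum to 98; max(0, 96 - 98) = 0.
Homeowner 5: others sum to 82; max(0, 96 - 82) = 14.
Total collected = 7 + 10 + 11 + 0 + 14 = 42.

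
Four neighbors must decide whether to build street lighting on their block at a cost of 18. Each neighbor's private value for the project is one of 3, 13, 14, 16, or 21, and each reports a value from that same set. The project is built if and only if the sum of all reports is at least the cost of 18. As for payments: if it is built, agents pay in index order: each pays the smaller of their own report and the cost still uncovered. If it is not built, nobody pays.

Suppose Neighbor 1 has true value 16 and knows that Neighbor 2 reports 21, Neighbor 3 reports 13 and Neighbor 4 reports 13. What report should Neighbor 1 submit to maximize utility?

3

Report 3: project built, pays 3, utility 16 - 3 = 13.
Report 13: project built, pays 13, utility 16 - 13 = 3.
Report 14: project built, pays 14, utility 16 - 14 = 2.
Report 16: project built, pays 16, utility 16 - 16 = 0.
Report 21: project built, pays 18, utility 16 - 18 = -2.
The best choice is 3 with utility 13.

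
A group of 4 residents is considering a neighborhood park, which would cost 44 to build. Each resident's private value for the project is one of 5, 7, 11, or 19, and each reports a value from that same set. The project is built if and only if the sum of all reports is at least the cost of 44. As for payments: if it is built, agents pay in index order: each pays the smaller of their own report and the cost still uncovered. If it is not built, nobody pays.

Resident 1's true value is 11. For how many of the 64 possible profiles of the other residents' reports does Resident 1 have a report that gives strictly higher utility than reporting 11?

Others report (5, 19, 19): truth gives 0; report 5 gives 6 > 0. Violating.
Others report (7, 11, 19): truth gives 0; report 7 gives 4 > 0. Violating.
Others report (7, 19, 11): truth gives 0; report 7 gives 4 > 0. Violating.
Others report (7, 19, 19): truth gives 0; report 5 gives 6 > 0. Violating.
Others report (5, 5, 5): truth gives 0; no alternative beats it.
Others report (5, 5, 7): truth gives 0; no alternative beats it.
(Checking all 64 profiles: 19 have a profitable deviation, 45 do not.)

19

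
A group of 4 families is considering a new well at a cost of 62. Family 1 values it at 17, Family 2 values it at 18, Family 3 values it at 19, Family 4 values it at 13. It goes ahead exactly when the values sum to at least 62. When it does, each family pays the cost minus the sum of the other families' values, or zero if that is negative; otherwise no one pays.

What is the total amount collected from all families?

47

Total value 67 ≥ cost 62, so it is built.
Family 1: others sum to 50; max(0, 62 - 50) = 12.
Family 2: others sum to 49; max(0, 62 - 49) = 13.
Family 3: others sum to 48; max(0, 62 - 48) = 14.
Family 4: others sum to 54; max(0, 62 - 54) = 8.
Total collected = 12 + 13 + 14 + 8 = 47.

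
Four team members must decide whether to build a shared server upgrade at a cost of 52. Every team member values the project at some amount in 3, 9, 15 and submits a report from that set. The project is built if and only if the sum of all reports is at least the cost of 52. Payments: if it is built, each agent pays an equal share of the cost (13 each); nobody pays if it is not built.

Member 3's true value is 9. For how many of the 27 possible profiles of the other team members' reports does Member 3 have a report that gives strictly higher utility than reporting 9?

1

Others report (15, 15, 15): truth gives -4; report 3 gives 0 > -4. Violating.
Others report (3, 3, 3): truth gives 0; no alternative beats it.
Others report (3, 3, 9): truth gives 0; no alternative beats it.
(Checking all 27 profiles: 1 has a profitable deviation, 26 do not.)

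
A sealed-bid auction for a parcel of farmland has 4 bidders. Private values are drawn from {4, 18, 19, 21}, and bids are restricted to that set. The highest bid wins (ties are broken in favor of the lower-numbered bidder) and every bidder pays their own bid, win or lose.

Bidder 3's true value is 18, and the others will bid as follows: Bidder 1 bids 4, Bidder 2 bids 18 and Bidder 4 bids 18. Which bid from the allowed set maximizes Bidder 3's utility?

Bid 4: loses but pays 4, utility -4.
Bid 18: loses but pays 18, utility -18.
Bid 19: wins, pays 19, utility 18 - 19 = -1.
Bid 21: wins, pays 21, utility 18 - 21 = -3.
The best choice is 19 with utility -1.

19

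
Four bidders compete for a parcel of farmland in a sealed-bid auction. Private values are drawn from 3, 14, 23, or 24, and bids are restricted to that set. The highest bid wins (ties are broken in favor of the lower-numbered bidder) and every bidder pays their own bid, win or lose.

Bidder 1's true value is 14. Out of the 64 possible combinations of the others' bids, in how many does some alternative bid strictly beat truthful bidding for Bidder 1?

Others bid (3, 3, 3): truth gives 0; bid 3 gives 11 > 0. Violating.
Others bid (3, 3, 23): truth gives -14; bid 3 gives -3 > -14. Violating.
Others bid (3, 3, 24): truth gives -14; bid 3 gives -3 > -14. Violating.
Others bid (3, 14, 23): truth gives -14; bid 3 gives -3 > -14. Violating.
Others bid (3, 3, 14): truth gives 0; no alternative beats it.
Others bid (3, 14, 3): truth gives 0; no alternative beats it.
(Checking all 64 profiles: 57 have a profitable deviation, 7 do not.)

57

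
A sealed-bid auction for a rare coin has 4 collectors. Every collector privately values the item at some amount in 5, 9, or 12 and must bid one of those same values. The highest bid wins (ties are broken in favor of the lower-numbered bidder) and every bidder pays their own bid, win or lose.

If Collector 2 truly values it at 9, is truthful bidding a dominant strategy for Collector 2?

No

Consider the case where Collector 1 bids 5, Collector 3 bids 5 and Collector 4 bids 12.
Truthful bid 9: loses but pays 9, utility -9.
Bid 5 instead: loses but pays 5, utility -5.
Since -5 > -9, bidding 5 is strictly better here, so truthful bidding is not dominant.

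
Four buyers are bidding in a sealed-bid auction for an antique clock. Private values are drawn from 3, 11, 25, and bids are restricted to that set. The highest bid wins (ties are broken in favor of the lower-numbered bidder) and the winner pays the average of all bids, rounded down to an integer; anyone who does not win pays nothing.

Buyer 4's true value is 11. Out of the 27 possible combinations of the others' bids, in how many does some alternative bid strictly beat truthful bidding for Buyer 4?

Others bid (3, 3, 11): truth gives 0; bid 25 gives 1 > 0. Violating.
Others bid (3, 11, 3): truth gives 0; bid 25 gives 1 > 0. Violating.
Others bid (11, 3, 3): truth gives 0; bid 25 gives 1 > 0. Violating.
Others bid (3, 3, 3): truth gives 6; no alternative beats it.
Others bid (3, 3, 25): truth gives 0; no alternative beats it.
(Checking all 27 profiles: 3 have a profitable deviation, 24 do not.)

3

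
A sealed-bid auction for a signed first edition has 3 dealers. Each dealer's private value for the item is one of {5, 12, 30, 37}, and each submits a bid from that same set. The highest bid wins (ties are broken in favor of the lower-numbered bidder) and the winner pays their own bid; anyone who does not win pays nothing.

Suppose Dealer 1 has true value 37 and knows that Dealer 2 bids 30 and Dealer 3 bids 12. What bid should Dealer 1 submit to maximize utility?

30

Bid 5: loses, pays 0, utility 0.
Bid 12: loses, pays 0, utility 0.
Bid 30: wins, pays 30, utility 37 - 30 = 7.
Bid 37: wins, pays 37, utility 37 - 37 = 0.
The best choice is 30 with utility 7.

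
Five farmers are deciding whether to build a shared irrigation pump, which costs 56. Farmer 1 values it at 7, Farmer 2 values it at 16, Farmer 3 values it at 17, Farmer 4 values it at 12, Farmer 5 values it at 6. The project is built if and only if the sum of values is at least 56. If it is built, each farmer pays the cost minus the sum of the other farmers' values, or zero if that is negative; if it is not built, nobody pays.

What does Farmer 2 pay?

14

Total value 58 ≥ cost 56, so the project is built.
The other farmers' values sum to 42.
Cost minus that sum is 56 - 42 = 14.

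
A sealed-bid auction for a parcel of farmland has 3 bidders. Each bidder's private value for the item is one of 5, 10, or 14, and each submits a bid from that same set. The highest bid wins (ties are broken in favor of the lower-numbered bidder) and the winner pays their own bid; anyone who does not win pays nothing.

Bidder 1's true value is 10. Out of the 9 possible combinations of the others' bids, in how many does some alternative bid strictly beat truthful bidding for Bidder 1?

Others bid (5, 5): truth gives 0; bid 5 gives 5 > 0. Violating.
Others bid (5, 10): truth gives 0; no alternative beats it.
Others bid (5, 14): truth gives 0; no alternative beats it.
(Checking all 9 profiles: 1 has a profitable deviation, 8 do not.)

1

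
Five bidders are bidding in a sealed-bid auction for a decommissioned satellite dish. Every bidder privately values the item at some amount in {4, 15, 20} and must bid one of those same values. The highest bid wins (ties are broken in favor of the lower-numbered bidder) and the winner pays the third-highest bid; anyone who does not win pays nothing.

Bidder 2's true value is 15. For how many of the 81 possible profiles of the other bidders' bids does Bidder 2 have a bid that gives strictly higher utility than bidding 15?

Others bid (4, 4, 4, 20): truth gives 0; bid 20 gives 11 > 0. Violating.
Others bid (4, 4, 20, 4): truth gives 0; bid 20 gives 11 > 0. Violating.
Others bid (4, 20, 4, 4): truth gives 0; bid 20 gives 11 > 0. Violating.
Others bid (15, 4, 4, 4): truth gives 0; bid 20 gives 11 > 0. Violating.
Others bid (4, 4, 4, 4): truth gives 11; no alternative beats it.
Others bid (4, 4, 4, 15): truth gives 11; no alternative beats it.
(Checking all 81 profiles: 4 have a profitable deviation, 77 do not.)

4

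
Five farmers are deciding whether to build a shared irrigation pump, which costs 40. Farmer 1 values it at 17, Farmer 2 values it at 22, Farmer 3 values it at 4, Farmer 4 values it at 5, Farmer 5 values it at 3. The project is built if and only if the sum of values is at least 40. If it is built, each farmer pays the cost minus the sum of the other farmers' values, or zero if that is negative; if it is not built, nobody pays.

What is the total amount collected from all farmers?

Total value 51 ≥ cost 40, so it is built.
Farmer 1: others sum to 34; max(0, 40 - 34) = 6.
Farmer 2: others sum to 29; max(0, 40 - 29) = 11.
Farmer 3: others sum to 47; max(0, 40 - 47) = 0.
Farmer 4: others sum to 46; max(0, 40 - 46) = 0.
Farmer 5: others sum to 48; max(0, 40 - 48) = 0.
Total collected = 6 + 11 + 0 + 0 + 0 = 17.

17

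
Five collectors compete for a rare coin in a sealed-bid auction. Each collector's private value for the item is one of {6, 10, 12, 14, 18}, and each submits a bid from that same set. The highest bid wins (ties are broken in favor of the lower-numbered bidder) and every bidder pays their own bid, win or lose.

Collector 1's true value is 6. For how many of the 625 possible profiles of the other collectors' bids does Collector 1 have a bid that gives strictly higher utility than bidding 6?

Others bid (6, 6, 6, 10): truth gives -6; bid 10 gives -4 > -6. Violating.
Others bid (6, 6, 10, 6): truth gives -6; bid 10 gives -4 > -6. Violating.
Others bid (6, 6, 10, 10): truth gives -6; bid 10 gives -4 > -6. Violating.
Others bid (6, 10, 6, 6): truth gives -6; bid 10 gives -4 > -6. Violating.
Others bid (6, 6, 6, 6): truth gives 0; no alternative beats it.
Others bid (6, 6, 6, 12): truth gives -6; no alternative beats it.
(Checking all 625 profiles: 15 have a profitable deviation, 610 do not.)

15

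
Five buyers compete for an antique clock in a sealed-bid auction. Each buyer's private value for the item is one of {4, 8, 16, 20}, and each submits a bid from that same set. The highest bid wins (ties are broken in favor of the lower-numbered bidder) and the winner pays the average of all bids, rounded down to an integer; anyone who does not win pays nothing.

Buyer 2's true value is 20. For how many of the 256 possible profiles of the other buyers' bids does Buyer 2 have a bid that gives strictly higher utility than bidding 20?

Others bid (4, 4, 4, 4): truth gives 13; bid 8 gives 16 > 13. Violating.
Others bid (4, 4, 4, 8): truth gives 12; bid 8 gives 15 > 12. Violating.
Others bid (4, 4, 4, 16): truth gives 11; bid 16 gives 12 > 11. Violating.
Others bid (4, 4, 8, 4): truth gives 12; bid 8 gives 15 > 12. Violating.
Others bid (4, 4, 4, 20): truth gives 10; no alternative beats it.
Others bid (4, 4, 8, 20): truth gives 9; no alternative beats it.
(Checking all 256 profiles: 45 have a profitable deviation, 211 do not.)

45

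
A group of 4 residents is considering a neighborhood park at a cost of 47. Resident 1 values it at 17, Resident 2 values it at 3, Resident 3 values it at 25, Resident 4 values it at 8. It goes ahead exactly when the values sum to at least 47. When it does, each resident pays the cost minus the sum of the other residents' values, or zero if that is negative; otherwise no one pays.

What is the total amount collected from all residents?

Total value 53 ≥ cost 47, so it is built.
Resident 1: others sum to 36; max(0, 47 - 36) = 11.
Resident 2: others sum to 50; max(0, 47 - 50) = 0.
Resident 3: others sum to 28; max(0, 47 - 28) = 19.
Resident 4: others sum to 45; max(0, 47 - 45) = 2.
Total collected = 11 + 0 + 19 + 2 = 32.

32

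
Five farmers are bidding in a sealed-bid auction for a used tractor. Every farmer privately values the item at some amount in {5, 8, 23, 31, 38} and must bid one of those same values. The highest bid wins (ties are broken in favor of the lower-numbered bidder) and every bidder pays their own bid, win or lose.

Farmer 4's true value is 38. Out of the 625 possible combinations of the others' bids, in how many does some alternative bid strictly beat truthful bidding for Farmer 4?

413

Others bid (5, 5, 5, 5): truth gives 0; bid 8 gives 30 > 0. Violating.
Others bid (5, 5, 5, 8): truth gives 0; bid 8 gives 30 > 0. Violating.
Others bid (5, 5, 5, 23): truth gives 0; bid 23 gives 15 > 0. Violating.
Others bid (5, 5, 5, 31): truth gives 0; bid 31 gives 7 > 0. Violating.
Others bid (5, 5, 5, 38): truth gives 0; no alternative beats it.
Others bid (5, 5, 8, 38): truth gives 0; no alternative beats it.
(Checking all 625 profiles: 413 have a profitable deviation, 212 do not.)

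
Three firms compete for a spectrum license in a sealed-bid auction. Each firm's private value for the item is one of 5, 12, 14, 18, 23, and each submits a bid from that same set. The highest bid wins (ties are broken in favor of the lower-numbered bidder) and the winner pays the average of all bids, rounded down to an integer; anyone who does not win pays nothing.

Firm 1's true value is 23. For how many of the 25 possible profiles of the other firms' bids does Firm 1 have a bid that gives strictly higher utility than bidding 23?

16

Others bid (5, 5): truth gives 12; bid 5 gives 18 > 12. Violating.
Others bid (5, 12): truth gives 10; bid 12 gives 14 > 10. Violating.
Others bid (5, 14): truth gives 9; bid 14 gives 12 > 9. Violating.
Others bid (5, 18): truth gives 8; bid 18 gives 10 > 8. Violating.
Others bid (5, 23): truth gives 6; no alternative beats it.
Others bid (12, 23): truth gives 4; no alternative beats it.
(Checking all 25 profiles: 16 have a profitable deviation, 9 do not.)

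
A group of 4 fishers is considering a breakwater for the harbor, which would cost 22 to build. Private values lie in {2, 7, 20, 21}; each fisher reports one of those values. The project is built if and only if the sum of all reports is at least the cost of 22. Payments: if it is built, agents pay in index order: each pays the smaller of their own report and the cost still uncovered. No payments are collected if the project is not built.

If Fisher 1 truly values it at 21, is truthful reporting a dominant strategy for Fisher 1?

No

Consider the case where Fisher 2 reports 2, Fisher 3 reports 2 and Fisher 4 reports 2.
Truthful report 21: project built, pays 21, utility 21 - 21 = 0.
Report 20 instead: project built, pays 20, utility 21 - 20 = 1.
Since 1 > 0, reporting 20 is strictly better here, so truthful reporting is not dominant.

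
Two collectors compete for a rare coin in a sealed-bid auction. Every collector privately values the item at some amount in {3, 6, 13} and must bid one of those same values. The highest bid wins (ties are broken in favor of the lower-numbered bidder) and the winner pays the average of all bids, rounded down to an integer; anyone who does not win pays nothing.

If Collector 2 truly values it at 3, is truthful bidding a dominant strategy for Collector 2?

Yes

Check each profile of the others' bids and compare truth against every alternative bid.
Others bid (3): truth gives 0, best alternative gives -1.
Others bid (6): truth gives 0, best alternative gives 0.
Others bid (13): truth gives 0, best alternative gives 0.
In every case the truthful bid is at least as good as any alternative, so it is a dominant strategy.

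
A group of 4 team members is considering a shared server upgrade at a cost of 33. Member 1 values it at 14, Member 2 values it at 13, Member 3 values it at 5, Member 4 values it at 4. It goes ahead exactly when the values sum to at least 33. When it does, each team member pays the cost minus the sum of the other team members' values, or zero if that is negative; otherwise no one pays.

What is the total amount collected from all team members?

24

Total value 36 ≥ cost 33, so it is built.
Member 1: others sum to 22; max(0, 33 - 22) = 11.
Member 2: others sum to 23; max(0, 33 - 23) = 10.
Member 3: others sum to 31; max(0, 33 - 31) = 2.
Member 4: others sum to 32; max(0, 33 - 32) = 1.
Total collected = 11 + 10 + 2 + 1 = 24.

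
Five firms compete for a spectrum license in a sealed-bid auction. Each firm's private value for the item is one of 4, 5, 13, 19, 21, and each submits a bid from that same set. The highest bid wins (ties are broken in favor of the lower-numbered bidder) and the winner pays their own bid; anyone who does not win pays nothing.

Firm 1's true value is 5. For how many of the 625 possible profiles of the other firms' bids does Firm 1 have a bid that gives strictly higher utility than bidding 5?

1

Others bid (4, 4, 4, 4): truth gives 0; bid 4 gives 1 > 0. Violating.
Others bid (4, 4, 4, 5): truth gives 0; no alternative beats it.
Others bid (4, 4, 4, 13): truth gives 0; no alternative beats it.
(Checking all 625 profiles: 1 has a profitable deviation, 624 do not.)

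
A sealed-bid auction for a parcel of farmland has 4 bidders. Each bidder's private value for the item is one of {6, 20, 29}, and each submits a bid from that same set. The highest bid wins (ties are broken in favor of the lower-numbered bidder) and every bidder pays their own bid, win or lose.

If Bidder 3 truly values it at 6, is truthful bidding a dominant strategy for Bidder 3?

Check each profile of the others' bids and compare truth against every alternative bid.
Others bid (6, 6, 29): truth gives -6, best alternative gives -20.
Others bid (6, 20, 6): truth gives -6, best alternative gives -20.
Others bid (6, 20, 20): truth gives -6, best alternative gives -20.
Others bid (6, 20, 29): truth gives -6, best alternative gives -20.
Others bid (6, 29, 6): truth gives -6, best alternative gives -20.
Others bid (6, 29, 20): truth gives -6, best alternative gives -20.
(Remaining 21 profiles checked similarly; truth is weakly best in each.)
In every case the truthful bid is at least as good as any alternative, so it is a dominant strategy.

Yes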